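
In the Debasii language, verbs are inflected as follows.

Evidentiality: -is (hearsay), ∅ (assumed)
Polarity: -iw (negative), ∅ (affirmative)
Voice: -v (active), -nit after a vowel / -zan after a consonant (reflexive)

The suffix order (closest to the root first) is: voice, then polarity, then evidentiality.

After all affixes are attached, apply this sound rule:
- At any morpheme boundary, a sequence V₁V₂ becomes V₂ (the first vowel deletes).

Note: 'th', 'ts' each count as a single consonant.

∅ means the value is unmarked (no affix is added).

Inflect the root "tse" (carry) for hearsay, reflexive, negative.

tsenitiwis

Attach voice reflexive -nit (after vowel 'e') → tsenit.
Attach polarity negative -iw → tsenitiw.
Attach evidentiality hearsay -is → tsenitiwis.
Vowel deletion: no change.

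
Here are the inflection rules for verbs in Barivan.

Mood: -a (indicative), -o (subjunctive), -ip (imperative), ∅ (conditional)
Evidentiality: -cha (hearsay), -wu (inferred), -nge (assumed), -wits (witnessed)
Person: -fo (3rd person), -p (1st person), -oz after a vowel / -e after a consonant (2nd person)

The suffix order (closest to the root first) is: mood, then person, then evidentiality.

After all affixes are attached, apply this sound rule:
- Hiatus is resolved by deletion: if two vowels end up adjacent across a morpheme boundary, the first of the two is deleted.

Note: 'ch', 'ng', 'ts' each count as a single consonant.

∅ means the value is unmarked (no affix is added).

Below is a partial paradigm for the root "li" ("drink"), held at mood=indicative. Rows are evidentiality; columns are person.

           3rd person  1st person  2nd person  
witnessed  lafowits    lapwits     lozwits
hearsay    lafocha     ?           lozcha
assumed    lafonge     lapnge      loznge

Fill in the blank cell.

Attach mood indicative -a → lia.
Attach person 1st person -p → liap.
Attach evidentiality hearsay -cha → liapcha.
Apply vowel deletion: liapcha → lapcha.

lapcha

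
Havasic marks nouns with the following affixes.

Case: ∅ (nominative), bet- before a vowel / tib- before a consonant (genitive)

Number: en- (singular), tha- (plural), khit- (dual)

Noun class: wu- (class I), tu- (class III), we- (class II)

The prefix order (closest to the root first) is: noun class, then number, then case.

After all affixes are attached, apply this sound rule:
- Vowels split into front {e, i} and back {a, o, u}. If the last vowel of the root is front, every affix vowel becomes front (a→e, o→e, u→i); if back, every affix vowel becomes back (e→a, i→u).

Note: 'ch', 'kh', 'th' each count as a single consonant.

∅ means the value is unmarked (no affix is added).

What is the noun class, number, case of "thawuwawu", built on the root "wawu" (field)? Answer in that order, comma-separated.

Segment: tha-wu-wawu.
noun class: wu- → class I.
number: tha- → plural.
case: ∅ → nominative.

class I, plural, nominative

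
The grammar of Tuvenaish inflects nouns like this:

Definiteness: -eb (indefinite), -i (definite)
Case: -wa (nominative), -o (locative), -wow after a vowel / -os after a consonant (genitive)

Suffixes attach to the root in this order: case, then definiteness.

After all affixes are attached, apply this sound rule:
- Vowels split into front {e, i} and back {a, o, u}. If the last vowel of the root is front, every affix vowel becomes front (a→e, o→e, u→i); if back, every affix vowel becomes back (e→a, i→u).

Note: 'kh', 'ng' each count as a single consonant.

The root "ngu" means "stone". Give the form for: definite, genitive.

Attach case genitive -wow (after vowel 'u') → nguwow.
Attach definiteness definite -i → nguwowi.
Apply vowel harmony: nguwowi → nguwowu.

nguwowu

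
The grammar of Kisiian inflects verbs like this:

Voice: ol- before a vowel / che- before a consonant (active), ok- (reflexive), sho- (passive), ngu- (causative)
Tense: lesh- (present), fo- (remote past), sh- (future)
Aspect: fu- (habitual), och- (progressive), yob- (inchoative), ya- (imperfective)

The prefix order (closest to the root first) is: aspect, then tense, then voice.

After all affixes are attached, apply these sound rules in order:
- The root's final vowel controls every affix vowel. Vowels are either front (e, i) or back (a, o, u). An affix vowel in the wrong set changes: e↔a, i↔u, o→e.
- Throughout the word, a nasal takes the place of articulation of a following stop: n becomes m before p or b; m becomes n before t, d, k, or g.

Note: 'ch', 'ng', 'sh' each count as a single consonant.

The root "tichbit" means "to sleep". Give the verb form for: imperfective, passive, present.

Attach aspect imperfective ya- → yatichbit.
Attach tense present lesh- → leshyatichbit.
Attach voice passive sho- → sholeshyatichbit.
Apply vowel harmony: sholeshyatichbit → sheleshyetichbit.
Nasal assimilation: no change.

sheleshyetichbit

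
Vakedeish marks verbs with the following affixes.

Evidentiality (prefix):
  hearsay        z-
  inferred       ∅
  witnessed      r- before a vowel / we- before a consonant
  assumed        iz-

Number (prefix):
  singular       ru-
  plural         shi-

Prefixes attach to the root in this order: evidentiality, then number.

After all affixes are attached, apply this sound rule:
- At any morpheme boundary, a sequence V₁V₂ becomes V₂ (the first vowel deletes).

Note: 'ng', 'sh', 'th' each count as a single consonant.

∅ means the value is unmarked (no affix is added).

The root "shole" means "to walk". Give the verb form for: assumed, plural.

Attach evidentiality assumed iz- → izshole.
Attach number plural shi- → shiizshole.
Apply vowel deletion: shiizshole → shizshole.

shizshole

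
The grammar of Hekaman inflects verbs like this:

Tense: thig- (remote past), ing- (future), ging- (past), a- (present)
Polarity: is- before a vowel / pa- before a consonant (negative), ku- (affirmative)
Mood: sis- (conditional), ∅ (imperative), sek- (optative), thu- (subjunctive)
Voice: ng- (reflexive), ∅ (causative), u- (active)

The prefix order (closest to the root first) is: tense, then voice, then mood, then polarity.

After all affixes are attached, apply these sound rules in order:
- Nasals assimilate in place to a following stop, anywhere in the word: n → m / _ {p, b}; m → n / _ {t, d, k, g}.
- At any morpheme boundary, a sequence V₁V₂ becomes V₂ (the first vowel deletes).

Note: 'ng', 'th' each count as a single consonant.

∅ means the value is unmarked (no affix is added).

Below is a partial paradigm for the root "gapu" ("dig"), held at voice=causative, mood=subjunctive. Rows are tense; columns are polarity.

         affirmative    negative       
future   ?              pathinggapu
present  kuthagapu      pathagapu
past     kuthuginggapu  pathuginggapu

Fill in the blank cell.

Attach tense future ing- → inggapu.
voice = causative: zero marking, form stays inggapu.
Attach mood subjunctive thu- → thuinggapu.
Attach polarity affirmative ku- → kuthuinggapu.
Nasal assimilation: no change.
Apply vowel deletion: kuthuinggapu → kuthinggapu.

kuthinggapu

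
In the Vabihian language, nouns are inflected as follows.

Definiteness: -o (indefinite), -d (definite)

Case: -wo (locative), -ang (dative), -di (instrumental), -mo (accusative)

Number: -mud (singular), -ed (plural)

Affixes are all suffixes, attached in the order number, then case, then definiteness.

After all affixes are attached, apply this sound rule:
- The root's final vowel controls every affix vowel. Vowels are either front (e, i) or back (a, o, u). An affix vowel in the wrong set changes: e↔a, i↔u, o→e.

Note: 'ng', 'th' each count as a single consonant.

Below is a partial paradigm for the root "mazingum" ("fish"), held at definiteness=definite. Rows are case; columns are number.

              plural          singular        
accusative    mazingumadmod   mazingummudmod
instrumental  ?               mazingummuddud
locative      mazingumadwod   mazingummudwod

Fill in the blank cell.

Attach number plural -ed → mazingumed.
Attach case instrumental -di → mazingumeddi.
Attach definiteness definite -d → mazingumeddid.
Apply vowel harmony: mazingumeddid → mazingumaddud.

mazingumaddud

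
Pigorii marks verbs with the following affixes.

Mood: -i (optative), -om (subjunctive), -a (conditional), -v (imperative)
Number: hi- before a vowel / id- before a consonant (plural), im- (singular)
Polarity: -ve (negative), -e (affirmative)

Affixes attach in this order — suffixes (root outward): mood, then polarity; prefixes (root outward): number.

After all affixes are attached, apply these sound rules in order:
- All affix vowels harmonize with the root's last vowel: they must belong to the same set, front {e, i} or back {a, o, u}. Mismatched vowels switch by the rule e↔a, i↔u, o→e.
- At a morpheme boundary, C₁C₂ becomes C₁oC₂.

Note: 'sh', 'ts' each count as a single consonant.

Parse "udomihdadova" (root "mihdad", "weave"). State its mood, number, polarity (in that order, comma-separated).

imperative, plural, affirmative

Segment: id-mihdad-v-e.
mood: -v → imperative.
number: hi/id- → plural.
polarity: -e → affirmative.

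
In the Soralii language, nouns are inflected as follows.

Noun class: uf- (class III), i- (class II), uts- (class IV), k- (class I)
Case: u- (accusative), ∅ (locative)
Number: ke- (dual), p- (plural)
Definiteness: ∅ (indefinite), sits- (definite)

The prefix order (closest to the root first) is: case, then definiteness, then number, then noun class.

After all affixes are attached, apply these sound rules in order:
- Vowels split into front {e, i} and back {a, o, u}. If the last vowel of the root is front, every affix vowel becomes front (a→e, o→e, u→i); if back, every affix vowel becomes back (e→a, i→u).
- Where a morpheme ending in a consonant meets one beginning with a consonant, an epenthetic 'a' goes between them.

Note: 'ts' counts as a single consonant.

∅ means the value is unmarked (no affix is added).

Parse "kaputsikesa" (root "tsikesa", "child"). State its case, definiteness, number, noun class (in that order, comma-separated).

Segment: k-p-u-tsikesa.
case: u- → accusative.
definiteness: ∅ → indefinite.
number: p- → plural.
noun class: k- → class I.

accusative, indefinite, plural, class I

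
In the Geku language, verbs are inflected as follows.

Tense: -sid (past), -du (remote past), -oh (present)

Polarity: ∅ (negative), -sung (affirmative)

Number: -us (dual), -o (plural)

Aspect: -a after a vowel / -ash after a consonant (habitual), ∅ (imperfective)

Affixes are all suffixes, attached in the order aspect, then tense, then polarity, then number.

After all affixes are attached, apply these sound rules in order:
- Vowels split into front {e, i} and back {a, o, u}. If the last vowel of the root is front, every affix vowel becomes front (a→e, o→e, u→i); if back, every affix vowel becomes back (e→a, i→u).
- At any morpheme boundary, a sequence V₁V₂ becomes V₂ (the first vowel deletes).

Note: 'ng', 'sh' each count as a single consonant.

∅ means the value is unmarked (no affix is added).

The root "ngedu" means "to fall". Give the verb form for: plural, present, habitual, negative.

Attach aspect habitual -a (after vowel 'u') → ngedua.
Attach tense present -oh → ngeduaoh.
polarity = negative: zero marking, form stays ngeduaoh.
Attach number plural -o → ngeduaoho.
Vowel harmony: no change.
Apply vowel deletion: ngeduaoho → ngedoho.

ngedoho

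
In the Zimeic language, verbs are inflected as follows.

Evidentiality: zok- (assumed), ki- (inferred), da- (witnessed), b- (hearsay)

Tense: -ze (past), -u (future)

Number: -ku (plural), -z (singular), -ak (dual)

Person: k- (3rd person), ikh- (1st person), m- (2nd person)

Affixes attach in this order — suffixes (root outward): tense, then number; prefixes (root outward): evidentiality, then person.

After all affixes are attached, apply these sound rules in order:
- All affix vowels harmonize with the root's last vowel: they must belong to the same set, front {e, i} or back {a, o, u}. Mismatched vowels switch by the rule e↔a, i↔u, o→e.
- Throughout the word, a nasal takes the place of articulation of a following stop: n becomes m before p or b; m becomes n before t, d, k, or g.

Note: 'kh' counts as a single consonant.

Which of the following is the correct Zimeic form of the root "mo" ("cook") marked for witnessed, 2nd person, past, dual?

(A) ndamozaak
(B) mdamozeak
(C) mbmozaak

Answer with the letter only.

A

Attach evidentiality witnessed da- → damo.
Attach person 2nd person m- → mdamo.
Attach tense past -ze → mdamoze.
Attach number dual -ak → mdamozeak.
Apply vowel harmony: mdamozeak → mdamozaak.
Apply nasal assimilation: mdamozaak → ndamozaak.
So the correct form is ndamozaak, option (A).
(B) mdamozeak is wrong: it fails to apply the sound rule(s).
(C) mbmozaak is wrong: it uses hearsay instead of witnessed for evidentiality.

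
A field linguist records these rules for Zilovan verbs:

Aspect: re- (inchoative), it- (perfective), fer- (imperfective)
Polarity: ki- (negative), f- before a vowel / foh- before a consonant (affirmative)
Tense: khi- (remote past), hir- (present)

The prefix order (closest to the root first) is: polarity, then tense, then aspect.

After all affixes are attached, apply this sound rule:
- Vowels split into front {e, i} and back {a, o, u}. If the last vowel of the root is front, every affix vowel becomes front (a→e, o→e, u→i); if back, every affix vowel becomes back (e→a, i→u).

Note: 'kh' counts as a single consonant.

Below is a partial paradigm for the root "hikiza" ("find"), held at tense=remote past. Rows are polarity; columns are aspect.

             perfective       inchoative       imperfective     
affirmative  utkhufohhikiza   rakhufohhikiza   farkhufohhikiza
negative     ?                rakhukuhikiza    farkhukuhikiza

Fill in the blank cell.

Attach polarity negative ki- → kihikiza.
Attach tense remote past khi- → khikihikiza.
Attach aspect perfective it- → itkhikihikiza.
Apply vowel harmony: itkhikihikiza → utkhukuhikiza.

utkhukuhikiza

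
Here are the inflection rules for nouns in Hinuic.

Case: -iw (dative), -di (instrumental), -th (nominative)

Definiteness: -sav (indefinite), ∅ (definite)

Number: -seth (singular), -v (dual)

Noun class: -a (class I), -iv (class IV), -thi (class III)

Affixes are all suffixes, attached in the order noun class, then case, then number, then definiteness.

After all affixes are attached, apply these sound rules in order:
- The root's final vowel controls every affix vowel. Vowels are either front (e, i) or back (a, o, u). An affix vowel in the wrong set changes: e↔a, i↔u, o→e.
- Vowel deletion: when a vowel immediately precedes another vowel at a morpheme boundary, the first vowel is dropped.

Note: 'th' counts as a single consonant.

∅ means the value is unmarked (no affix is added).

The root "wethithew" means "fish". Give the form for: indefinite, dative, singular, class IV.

Attach noun class class IV -iv → wethithewiv.
Attach case dative -iw → wethithewiviw.
Attach number singular -seth → wethithewiviwseth.
Attach definiteness indefinite -sav → wethithewiviwsethsav.
Apply vowel harmony: wethithewiviwsethsav → wethithewiviwsethsev.
Vowel deletion: no change.

wethithewiviwsethsev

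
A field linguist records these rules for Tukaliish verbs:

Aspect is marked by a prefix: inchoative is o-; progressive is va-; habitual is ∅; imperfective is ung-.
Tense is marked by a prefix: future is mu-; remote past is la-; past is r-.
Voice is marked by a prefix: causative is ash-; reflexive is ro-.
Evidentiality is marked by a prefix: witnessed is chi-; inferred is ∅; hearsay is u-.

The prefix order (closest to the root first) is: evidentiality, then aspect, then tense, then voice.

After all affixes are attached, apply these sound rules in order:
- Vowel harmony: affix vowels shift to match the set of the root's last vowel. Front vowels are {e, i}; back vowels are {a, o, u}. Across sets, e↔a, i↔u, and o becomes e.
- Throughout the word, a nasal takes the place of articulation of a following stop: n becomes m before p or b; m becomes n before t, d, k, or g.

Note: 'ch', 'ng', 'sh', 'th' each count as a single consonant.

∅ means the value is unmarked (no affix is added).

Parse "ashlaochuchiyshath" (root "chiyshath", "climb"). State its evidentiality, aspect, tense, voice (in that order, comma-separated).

Segment: ash-la-o-chi-chiyshath.
evidentiality: chi- → witnessed.
aspect: o- → inchoative.
tense: la- → remote past.
voice: ash- → causative.

witnessed, inchoative, remote past, causative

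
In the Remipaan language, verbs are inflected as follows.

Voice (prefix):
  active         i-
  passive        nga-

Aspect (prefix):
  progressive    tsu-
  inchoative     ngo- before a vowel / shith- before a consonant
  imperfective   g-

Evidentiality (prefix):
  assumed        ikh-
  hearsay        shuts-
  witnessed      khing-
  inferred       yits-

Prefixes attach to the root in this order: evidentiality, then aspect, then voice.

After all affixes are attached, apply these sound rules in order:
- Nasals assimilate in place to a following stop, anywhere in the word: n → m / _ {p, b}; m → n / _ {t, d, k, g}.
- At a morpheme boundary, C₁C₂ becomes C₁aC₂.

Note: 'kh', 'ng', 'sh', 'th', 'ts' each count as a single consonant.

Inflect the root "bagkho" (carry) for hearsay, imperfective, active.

Attach evidentiality hearsay shuts- → shutsbagkho.
Attach aspect imperfective g- → gshutsbagkho.
Attach voice active i- → igshutsbagkho.
Nasal assimilation: no change.
Apply epenthesis: igshutsbagkho → igashutsabagkho.

igashutsabagkho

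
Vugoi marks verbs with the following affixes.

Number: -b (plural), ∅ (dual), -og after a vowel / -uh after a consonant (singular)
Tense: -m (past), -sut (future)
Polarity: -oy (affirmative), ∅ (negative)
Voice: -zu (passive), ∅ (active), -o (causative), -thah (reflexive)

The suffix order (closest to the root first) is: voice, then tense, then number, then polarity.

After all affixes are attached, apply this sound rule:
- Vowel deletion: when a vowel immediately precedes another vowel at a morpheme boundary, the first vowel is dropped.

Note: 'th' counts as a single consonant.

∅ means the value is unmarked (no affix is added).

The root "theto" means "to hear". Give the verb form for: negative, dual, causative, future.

thetosut

Attach voice causative -o → thetoo.
Attach tense future -sut → thetoosut.
number = dual: zero marking, form stays thetoosut.
polarity = negative: zero marking, form stays thetoosut.
Apply vowel deletion: thetoosut → thetosut.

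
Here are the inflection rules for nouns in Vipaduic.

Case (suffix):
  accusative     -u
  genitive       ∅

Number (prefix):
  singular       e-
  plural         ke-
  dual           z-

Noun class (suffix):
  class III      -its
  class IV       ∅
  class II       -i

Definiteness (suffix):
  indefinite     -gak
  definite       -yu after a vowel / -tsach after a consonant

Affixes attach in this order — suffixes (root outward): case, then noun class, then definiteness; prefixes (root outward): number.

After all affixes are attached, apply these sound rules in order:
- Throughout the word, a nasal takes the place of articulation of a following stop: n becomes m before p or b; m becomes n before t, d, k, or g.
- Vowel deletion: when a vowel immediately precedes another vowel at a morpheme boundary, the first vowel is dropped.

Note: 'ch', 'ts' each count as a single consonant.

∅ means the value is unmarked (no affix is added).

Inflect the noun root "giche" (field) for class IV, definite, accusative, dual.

Attach case accusative -u → gicheu.
noun class = class IV: zero marking, form stays gicheu.
Attach definiteness definite -yu (after vowel 'u') → gicheuyu.
Attach number dual z- → zgicheuyu.
Nasal assimilation: no change.
Apply vowel deletion: zgicheuyu → zgichuyu.

zgichuyu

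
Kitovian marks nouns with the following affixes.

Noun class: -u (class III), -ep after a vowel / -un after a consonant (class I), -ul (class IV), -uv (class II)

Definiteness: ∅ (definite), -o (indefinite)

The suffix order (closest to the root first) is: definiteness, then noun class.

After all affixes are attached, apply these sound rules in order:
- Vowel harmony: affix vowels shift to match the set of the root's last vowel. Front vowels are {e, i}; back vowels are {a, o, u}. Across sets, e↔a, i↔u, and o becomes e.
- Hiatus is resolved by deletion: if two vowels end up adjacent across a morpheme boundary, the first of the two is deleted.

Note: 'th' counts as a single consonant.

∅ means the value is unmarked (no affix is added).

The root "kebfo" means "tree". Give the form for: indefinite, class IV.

Attach definiteness indefinite -o → kebfoo.
Attach noun class class IV -ul → kebfooul.
Vowel harmony: no change.
Apply vowel deletion: kebfooul → kebful.

kebful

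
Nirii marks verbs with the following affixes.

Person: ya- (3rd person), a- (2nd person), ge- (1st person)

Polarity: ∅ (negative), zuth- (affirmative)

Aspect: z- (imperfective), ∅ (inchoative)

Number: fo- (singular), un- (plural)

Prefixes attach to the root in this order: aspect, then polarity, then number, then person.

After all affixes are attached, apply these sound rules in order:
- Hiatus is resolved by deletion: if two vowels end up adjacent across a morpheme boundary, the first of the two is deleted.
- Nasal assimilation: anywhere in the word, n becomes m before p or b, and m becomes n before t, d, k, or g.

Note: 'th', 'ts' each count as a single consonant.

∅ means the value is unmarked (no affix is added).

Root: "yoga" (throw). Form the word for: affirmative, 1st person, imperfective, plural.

gunzuthzyoga

Attach aspect imperfective z- → zyoga.
Attach polarity affirmative zuth- → zuthzyoga.
Attach number plural un- → unzuthzyoga.
Attach person 1st person ge- → geunzuthzyoga.
Apply vowel deletion: geunzuthzyoga → gunzuthzyoga.
Nasal assimilation: no change.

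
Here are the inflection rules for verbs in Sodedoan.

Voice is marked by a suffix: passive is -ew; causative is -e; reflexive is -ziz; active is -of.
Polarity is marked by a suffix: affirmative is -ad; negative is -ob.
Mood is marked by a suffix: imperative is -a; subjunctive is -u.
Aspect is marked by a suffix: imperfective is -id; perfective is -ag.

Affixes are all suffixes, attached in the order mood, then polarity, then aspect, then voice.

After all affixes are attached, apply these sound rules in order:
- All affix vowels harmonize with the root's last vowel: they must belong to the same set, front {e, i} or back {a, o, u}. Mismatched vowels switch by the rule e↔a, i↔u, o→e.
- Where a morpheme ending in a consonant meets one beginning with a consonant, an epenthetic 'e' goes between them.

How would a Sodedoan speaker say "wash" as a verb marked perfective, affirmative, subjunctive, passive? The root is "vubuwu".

vubuwuuadagaw

Attach mood subjunctive -u → vubuwuu.
Attach polarity affirmative -ad → vubuwuuad.
Attach aspect perfective -ag → vubuwuuadag.
Attach voice passive -ew → vubuwuuadagew.
Apply vowel harmony: vubuwuuadagew → vubuwuuadagaw.
Epenthesis: no change.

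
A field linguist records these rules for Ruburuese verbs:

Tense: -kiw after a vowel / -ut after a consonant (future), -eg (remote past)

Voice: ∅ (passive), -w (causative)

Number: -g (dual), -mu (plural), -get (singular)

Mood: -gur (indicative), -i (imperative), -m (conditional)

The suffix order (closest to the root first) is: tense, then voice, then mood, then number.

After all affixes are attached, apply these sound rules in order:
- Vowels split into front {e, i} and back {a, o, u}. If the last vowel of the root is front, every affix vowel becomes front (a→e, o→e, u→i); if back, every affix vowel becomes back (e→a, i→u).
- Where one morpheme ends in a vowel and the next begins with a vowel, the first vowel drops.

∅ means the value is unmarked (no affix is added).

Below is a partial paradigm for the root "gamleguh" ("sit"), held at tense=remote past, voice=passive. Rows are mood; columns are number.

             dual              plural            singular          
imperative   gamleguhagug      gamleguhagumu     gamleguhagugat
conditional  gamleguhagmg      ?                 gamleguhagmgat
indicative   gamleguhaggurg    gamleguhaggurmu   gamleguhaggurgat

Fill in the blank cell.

gamleguhagmmu

Attach tense remote past -eg → gamleguheg.
voice = passive: zero marking, form stays gamleguheg.
Attach mood conditional -m → gamleguhegm.
Attach number plural -mu → gamleguhegmmu.
Apply vowel harmony: gamleguhegmmu → gamleguhagmmu.
Vowel deletion: no change.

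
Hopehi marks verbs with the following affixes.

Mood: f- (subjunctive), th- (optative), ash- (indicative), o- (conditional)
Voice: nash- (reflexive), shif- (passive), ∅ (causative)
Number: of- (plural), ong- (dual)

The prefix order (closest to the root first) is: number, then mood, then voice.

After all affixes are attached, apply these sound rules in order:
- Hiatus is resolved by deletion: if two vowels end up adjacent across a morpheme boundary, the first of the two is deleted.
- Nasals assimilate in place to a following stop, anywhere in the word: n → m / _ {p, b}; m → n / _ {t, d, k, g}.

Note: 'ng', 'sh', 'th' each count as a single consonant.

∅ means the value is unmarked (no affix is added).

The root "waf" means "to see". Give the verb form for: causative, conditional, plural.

ofwaf

Attach number plural of- → ofwaf.
Attach mood conditional o- → oofwaf.
voice = causative: zero marking, form stays oofwaf.
Apply vowel deletion: oofwaf → ofwaf.
Nasal assimilation: no change.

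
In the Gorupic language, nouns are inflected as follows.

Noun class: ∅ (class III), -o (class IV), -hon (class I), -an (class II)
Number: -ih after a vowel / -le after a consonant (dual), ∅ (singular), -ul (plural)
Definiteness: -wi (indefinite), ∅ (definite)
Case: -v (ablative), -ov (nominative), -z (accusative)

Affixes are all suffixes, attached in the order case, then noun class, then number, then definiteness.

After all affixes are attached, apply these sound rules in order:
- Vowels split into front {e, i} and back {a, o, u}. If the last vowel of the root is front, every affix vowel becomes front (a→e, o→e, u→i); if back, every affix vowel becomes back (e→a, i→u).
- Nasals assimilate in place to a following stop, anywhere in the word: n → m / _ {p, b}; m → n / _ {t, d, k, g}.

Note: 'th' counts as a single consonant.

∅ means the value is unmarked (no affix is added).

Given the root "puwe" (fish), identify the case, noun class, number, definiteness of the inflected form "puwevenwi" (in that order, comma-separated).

Segment: puwe-v-an-wi.
case: -v → ablative.
noun class: -an → class II.
number: ∅ → singular.
definiteness: -wi → indefinite.

ablative, class II, singular, indefinite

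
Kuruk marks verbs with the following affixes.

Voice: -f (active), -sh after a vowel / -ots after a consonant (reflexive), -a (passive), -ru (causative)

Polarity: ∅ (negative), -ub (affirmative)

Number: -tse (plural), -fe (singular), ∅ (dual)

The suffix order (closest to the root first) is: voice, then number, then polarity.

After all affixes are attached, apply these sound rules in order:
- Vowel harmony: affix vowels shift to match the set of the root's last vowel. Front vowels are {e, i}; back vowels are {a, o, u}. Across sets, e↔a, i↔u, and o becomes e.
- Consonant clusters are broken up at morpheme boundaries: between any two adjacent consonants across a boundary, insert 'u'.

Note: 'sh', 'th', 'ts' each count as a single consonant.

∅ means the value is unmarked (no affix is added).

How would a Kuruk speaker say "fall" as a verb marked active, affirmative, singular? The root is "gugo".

gugofufaub

Attach voice active -f → gugof.
Attach number singular -fe → gugoffe.
Attach polarity affirmative -ub → gugoffeub.
Apply vowel harmony: gugoffeub → gugoffaub.
Apply epenthesis: gugoffaub → gugofufaub.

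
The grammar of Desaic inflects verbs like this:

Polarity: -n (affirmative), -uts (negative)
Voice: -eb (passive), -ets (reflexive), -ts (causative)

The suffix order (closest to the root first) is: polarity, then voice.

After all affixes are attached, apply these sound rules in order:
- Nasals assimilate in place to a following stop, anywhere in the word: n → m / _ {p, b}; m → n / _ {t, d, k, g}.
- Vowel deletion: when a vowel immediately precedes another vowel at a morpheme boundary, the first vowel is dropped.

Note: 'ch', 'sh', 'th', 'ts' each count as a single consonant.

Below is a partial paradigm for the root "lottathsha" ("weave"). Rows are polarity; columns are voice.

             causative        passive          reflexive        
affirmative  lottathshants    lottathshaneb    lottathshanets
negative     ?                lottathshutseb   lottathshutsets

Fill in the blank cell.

lottathshutsts

Attach polarity negative -uts → lottathshauts.
Attach voice causative -ts → lottathshautsts.
Nasal assimilation: no change.
Apply vowel deletion: lottathshautsts → lottathshutsts.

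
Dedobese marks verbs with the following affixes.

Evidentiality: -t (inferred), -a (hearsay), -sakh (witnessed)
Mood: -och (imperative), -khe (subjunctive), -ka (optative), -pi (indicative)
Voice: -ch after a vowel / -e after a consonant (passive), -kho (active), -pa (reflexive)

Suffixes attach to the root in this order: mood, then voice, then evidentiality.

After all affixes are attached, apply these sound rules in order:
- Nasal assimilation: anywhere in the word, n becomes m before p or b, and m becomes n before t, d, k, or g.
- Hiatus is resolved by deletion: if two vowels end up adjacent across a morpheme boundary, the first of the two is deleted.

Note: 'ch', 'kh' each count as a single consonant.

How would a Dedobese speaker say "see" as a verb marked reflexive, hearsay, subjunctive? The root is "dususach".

Attach mood subjunctive -khe → dususachkhe.
Attach voice reflexive -pa → dususachkhepa.
Attach evidentiality hearsay -a → dususachkhepaa.
Nasal assimilation: no change.
Apply vowel deletion: dususachkhepaa → dususachkhepa.

dususachkhepa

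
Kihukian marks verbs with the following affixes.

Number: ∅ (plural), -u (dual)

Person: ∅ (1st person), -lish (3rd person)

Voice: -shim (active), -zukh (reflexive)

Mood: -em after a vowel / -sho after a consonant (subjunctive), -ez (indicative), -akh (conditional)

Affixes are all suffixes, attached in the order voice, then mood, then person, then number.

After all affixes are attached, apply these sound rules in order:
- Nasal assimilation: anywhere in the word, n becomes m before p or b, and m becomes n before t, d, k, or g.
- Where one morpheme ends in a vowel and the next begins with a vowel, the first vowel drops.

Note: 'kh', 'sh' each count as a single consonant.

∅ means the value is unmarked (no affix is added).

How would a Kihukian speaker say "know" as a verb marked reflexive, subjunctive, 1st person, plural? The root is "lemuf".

lemufzukhsho

Attach voice reflexive -zukh → lemufzukh.
Attach mood subjunctive -sho (after consonant 'kh') → lemufzukhsho.
person = 1st person: zero marking, form stays lemufzukhsho.
number = plural: zero marking, form stays lemufzukhsho.
Nasal assimilation: no change.
Vowel deletion: no change.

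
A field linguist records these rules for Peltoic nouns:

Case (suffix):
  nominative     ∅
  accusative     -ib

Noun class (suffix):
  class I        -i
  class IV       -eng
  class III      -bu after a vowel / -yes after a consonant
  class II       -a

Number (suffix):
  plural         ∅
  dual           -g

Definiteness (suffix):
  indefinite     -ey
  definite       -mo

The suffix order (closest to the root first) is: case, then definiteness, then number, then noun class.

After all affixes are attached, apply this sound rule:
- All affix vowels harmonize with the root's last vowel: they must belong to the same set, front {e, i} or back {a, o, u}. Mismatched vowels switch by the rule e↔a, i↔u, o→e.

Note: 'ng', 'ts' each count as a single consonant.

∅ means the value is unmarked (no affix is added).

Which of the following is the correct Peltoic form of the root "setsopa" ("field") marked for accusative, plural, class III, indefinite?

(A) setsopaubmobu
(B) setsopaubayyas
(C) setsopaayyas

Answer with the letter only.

Attach case accusative -ib → setsopaib.
Attach definiteness indefinite -ey → setsopaibey.
number = plural: zero marking, form stays setsopaibey.
Attach noun class class III -yes (after consonant 'y') → setsopaibeyyes.
Apply vowel harmony: setsopaibeyyes → setsopaubayyas.
So the correct form is setsopaubayyas, option (B).
(A) setsopaubmobu is wrong: it uses definite instead of indefinite for definiteness.
(C) setsopaayyas is wrong: it uses nominative instead of accusative for case.

B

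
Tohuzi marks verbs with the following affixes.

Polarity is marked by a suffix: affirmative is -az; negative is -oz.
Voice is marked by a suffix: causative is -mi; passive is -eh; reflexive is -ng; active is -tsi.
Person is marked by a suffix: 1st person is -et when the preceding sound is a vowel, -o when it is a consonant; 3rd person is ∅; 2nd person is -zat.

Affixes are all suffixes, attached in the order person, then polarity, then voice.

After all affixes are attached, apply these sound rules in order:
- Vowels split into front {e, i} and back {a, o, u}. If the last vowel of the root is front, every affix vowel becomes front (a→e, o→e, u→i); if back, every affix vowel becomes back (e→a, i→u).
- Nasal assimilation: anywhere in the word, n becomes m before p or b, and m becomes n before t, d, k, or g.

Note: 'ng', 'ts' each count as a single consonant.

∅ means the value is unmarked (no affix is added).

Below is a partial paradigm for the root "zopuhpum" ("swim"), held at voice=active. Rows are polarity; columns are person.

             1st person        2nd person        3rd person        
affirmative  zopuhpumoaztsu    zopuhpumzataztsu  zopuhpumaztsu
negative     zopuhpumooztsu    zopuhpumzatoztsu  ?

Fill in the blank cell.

person = 3rd person: zero marking, form stays zopuhpum.
Attach polarity negative -oz → zopuhpumoz.
Attach voice active -tsi → zopuhpumoztsi.
Apply vowel harmony: zopuhpumoztsi → zopuhpumoztsu.
Nasal assimilation: no change.

zopuhpumoztsu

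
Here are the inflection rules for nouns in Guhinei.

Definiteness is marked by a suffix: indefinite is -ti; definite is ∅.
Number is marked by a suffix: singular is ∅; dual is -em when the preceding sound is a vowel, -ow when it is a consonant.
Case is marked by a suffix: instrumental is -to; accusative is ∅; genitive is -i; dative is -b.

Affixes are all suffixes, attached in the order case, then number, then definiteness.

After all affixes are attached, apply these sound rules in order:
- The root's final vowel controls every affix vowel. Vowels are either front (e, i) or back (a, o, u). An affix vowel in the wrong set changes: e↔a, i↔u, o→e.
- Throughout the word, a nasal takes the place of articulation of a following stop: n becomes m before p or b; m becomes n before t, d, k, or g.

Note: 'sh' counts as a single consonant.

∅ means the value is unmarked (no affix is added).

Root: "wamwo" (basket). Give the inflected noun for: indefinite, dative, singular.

Attach case dative -b → wamwob.
number = singular: zero marking, form stays wamwob.
Attach definiteness indefinite -ti → wamwobti.
Apply vowel harmony: wamwobti → wamwobtu.
Nasal assimilation: no change.

wamwobtu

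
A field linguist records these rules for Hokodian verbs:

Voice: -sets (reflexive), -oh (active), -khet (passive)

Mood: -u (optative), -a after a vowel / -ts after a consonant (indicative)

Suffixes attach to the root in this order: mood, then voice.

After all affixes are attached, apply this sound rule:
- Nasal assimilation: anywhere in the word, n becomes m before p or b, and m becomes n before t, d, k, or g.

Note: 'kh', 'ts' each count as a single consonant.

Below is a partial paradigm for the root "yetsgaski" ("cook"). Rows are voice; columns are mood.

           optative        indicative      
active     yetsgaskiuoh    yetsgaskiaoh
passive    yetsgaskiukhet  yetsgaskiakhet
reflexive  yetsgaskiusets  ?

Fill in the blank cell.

yetsgaskiasets

Attach mood indicative -a (after vowel 'i') → yetsgaskia.
Attach voice reflexive -sets → yetsgaskiasets.
Nasal assimilation: no change.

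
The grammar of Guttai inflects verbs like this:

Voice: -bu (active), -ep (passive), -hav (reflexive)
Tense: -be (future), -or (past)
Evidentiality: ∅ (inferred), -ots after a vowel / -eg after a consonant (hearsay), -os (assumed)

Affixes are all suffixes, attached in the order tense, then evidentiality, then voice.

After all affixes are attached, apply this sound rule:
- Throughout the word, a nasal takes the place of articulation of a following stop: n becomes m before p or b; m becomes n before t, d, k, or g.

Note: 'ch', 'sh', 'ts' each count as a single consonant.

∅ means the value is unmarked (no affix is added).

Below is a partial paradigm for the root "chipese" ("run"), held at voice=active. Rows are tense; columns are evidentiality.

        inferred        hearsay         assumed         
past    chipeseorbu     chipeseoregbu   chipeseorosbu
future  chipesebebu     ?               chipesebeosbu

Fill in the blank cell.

Attach tense future -be → chipesebe.
Attach evidentiality hearsay -ots (after vowel 'e') → chipesebeots.
Attach voice active -bu → chipesebeotsbu.
Nasal assimilation: no change.

chipesebeotsbu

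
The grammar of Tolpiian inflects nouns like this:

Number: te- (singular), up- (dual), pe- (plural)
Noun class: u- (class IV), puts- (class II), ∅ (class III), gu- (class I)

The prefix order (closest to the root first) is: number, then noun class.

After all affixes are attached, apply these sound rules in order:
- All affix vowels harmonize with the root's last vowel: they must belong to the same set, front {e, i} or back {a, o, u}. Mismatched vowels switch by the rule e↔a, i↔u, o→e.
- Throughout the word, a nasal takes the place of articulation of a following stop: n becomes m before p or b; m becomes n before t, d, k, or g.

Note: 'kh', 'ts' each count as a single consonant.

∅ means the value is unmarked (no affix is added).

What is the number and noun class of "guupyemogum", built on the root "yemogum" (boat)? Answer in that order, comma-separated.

dual, class I

Segment: gu-up-yemogum.
number: up- → dual.
noun class: gu- → class I.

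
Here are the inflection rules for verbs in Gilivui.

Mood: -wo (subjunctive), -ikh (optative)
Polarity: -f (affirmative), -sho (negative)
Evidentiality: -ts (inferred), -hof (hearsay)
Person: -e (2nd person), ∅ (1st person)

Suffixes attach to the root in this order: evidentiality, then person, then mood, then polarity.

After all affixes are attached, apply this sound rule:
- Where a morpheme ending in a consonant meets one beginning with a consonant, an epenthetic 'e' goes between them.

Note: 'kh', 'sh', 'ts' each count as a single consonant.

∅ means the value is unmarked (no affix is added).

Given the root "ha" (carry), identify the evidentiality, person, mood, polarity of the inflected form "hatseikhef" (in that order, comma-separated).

Segment: ha-ts-e-ikh-f.
evidentiality: -ts → inferred.
person: -e → 2nd person.
mood: -ikh → optative.
polarity: -f → affirmative.

inferred, 2nd person, optative, affirmative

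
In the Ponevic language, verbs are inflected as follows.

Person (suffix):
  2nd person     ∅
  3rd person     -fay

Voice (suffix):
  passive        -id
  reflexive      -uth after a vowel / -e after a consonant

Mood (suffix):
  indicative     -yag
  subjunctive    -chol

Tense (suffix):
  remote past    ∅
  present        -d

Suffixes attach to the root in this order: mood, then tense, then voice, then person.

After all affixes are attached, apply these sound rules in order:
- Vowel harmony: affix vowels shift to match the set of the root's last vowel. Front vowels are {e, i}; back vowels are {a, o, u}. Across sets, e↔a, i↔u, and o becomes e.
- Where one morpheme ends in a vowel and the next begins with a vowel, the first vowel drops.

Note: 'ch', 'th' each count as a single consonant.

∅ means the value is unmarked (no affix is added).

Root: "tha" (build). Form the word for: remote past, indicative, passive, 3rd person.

Attach mood indicative -yag → thayag.
tense = remote past: zero marking, form stays thayag.
Attach voice passive -id → thayagid.
Attach person 3rd person -fay → thayagidfay.
Apply vowel harmony: thayagidfay → thayagudfay.
Vowel deletion: no change.

thayagudfay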